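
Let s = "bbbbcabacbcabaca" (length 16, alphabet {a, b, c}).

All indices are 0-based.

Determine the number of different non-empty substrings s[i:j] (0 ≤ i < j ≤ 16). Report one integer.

104

sorted suffixes:
  #0 SA[0]=15  'a'
  #1 SA[1]=11  'abaca'
  #2 SA[2]=5  'abacbcabaca'
  #3 SA[3]=13  'aca'
  #4 SA[4]=7  'acbcabaca'
  #5 SA[5]=12  'baca'
  #6 SA[6]=6  'bacbcabaca'
  #7 SA[7]=0  'bbbbcabacbcabaca'
  #8 SA[8]=1  'bbbcabacbcabaca'
  #9 SA[9]=2  'bbcabacbcabaca'
  #10 SA[10]=9  'bcabaca'
  #11 SA[11]=3  'bcabacbcabaca'
  #12 SA[12]=14  'ca'
  #13 SA[13]=10  'cabaca'
  #14 SA[14]=4  'cabacbcabaca'
  #15 SA[15]=8  'cbcabaca'

SA = [15, 11, 5, 13, 7, 12, 6, 0, 1, 2, 9, 3, 14, 10, 4, 8]
i: (SA[i-1],SA[i]) lcp shared
  1: (15,11) 1 'a'
  2: (11,5) 4 'abac'
  3: (5,13) 1 'a'
  4: (13,7) 2 'ac'
  5: (7,12) 0 ''
  6: (12,6) 3 'bac'
  7: (6,0) 1 'b'
  8: (0,1) 3 'bbb'
  9: (1,2) 2 'bb'
  10: (2,9) 1 'b'
  11: (9,3) 6 'bcabac'
  12: (3,14) 0 ''
  13: (14,10) 2 'ca'
  14: (10,4) 5 'cabac'
  15: (4,8) 1 'c'

n(n+1)/2 = 16·17/2 = 136
Σ LCP = 0 + 1 + 4 + 1 + 2 + 0 + 3 + 1 + 3 + 2 + 1 + 6 + 0 + 2 + 5 + 1 = 32
distinct = 136 − 32 = 104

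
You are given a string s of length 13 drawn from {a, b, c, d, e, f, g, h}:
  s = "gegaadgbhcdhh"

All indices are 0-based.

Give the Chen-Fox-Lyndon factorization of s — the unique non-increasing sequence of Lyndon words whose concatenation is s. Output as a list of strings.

["g", "eg", "aadgbhcdhh"]

emit factor 1: 'g' (i=0, period=1)
emit factor 2: 'eg' (i=1, period=2)
emit factor 3: 'aadgbhcdhh' (i=3, period=10)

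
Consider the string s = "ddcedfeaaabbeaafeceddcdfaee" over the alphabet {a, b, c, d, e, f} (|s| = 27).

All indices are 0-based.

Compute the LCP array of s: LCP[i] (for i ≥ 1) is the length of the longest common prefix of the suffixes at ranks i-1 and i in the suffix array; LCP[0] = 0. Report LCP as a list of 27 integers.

sorted suffixes:
  #0 SA[0]=7  'aaabbeaafeceddcdfaee'
  #1 SA[1]=8  'aabbeaafeceddcdfaee'
  #2 SA[2]=13  'aafeceddcdfaee'
  #3 SA[3]=9  'abbeaafeceddcdfaee'
  #4 SA[4]=24  'aee'
  #5 SA[5]=14  'afeceddcdfaee'
  #6 SA[6]=10  'bbeaafeceddcdfaee'
  #7 SA[7]=11  'beaafeceddcdfaee'
  #8 SA[8]=21  'cdfaee'
  #9 SA[9]=17  'ceddcdfaee'
  #10 SA[10]=2  'cedfeaaabbeaafeceddcdfaee'
  #11 SA[11]=20  'dcdfaee'
  #12 SA[12]=1  'dcedfeaaabbeaafeceddcdfaee'
  #13 SA[13]=19  'ddcdfaee'
  #14 SA[14]=0  'ddcedfeaaabbeaafeceddcdfaee'
  #15 SA[15]=22  'dfaee'
  #16 SA[16]=4  'dfeaaabbeaafeceddcdfaee'
  #17 SA[17]=26  'e'
  #18 SA[18]=6  'eaaabbeaafeceddcdfaee'
  #19 SA[19]=12  'eaafeceddcdfaee'
  #20 SA[20]=16  'eceddcdfaee'
  #21 SA[21]=18  'eddcdfaee'
  #22 SA[22]=3  'edfeaaabbeaafeceddcdfaee'
  #23 SA[23]=25  'ee'
  #24 SA[24]=23  'faee'
  #25 SA[25]=5  'feaaabbeaafeceddcdfaee'
  #26 SA[26]=15  'feceddcdfaee'

SA = [7, 8, 13, 9, 24, 14, 10, 11, 21, 17, 2, 20, 1, 19, 0, 22, 4, 26, 6, 12, 16, 18, 3, 25, 23, 5, 15]
[i] adj suffixes → lcp
  [1] 7/8 → 2 ('aa')
  [2] 8/13 → 2 ('aa')
  [3] 13/9 → 1 ('a')
  [4] 9/24 → 1 ('a')
  [5] 24/14 → 1 ('a')
  [6] 14/10 → 0 ('')
  [7] 10/11 → 1 ('b')
  [8] 11/21 → 0 ('')
  [9] 21/17 → 1 ('c')
  [10] 17/2 → 3 ('ced')
  [11] 2/20 → 0 ('')
  [12] 20/1 → 2 ('dc')
  [13] 1/19 → 1 ('d')
  [14] 19/0 → 3 ('ddc')
  [15] 0/22 → 1 ('d')
  [16] 22/4 → 2 ('df')
  [17] 4/26 → 0 ('')
  [18] 26/6 → 1 ('e')
  [19] 6/12 → 3 ('eaa')
  [20] 12/16 → 1 ('e')
  [21] 16/18 → 1 ('e')
  [22] 18/3 → 2 ('ed')
  [23] 3/25 → 1 ('e')
  [24] 25/23 → 0 ('')
  [25] 23/5 → 1 ('f')
  [26] 5/15 → 2 ('fe')

[0, 2, 2, 1, 1, 1, 0, 1, 0, 1, 3, 0, 2, 1, 3, 1, 2, 0, 1, 3, 1, 1, 2, 1, 0, 1, 2]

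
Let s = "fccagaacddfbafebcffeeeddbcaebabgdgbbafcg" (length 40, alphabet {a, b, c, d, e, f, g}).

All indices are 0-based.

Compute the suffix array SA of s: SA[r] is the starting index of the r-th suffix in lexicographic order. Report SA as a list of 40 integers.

[5, 29, 6, 26, 36, 12, 3, 28, 35, 11, 34, 24, 15, 30, 25, 2, 1, 7, 16, 38, 23, 22, 8, 9, 32, 27, 14, 21, 20, 19, 10, 0, 37, 13, 18, 17, 39, 4, 33, 31]

rank→(start, suffix):
  0 → (5, 'aacddfbafebcffeeeddbcaebabgdgbbafcg')
  1 → (29, 'abgdgbbafcg')
  2 → (6, 'acddfbafebcffeeeddbcaebabgdgbbafcg')
  3 → (26, 'aebabgdgbbafcg')
  4 → (36, 'afcg')
  5 → (12, 'afebcffeeeddbcaebabgdgbbafcg')
  6 → (3, 'agaacddfbafebcffeeeddbcaebabgdgbbafcg')
  7 → (28, 'babgdgbbafcg')
  8 → (35, 'bafcg')
  9 → (11, 'bafebcffeeeddbcaebabgdgbbafcg')
  10 → (34, 'bbafcg')
  11 → (24, 'bcaebabgdgbbafcg')
  12 → (15, 'bcffeeeddbcaebabgdgbbafcg')
  13 → (30, 'bgdgbbafcg')
  14 → (25, 'caebabgdgbbafcg')
  15 → (2, 'cagaacddfbafebcffeeeddbcaebabgdgbbafcg')
  16 → (1, 'ccagaacddfbafebcffeeeddbcaebabgdgbbafcg')
  17 → (7, 'cddfbafebcffeeeddbcaebabgdgbbafcg')
  18 → (16, 'cffeeeddbcaebabgdgbbafcg')
  19 → (38, 'cg')
  20 → (23, 'dbcaebabgdgbbafcg')
  21 → (22, 'ddbcaebabgdgbbafcg')
  22 → (8, 'ddfbafebcffeeeddbcaebabgdgbbafcg')
  23 → (9, 'dfbafebcffeeeddbcaebabgdgbbafcg')
  24 → (32, 'dgbbafcg')
  25 → (27, 'ebabgdgbbafcg')
  26 → (14, 'ebcffeeeddbcaebabgdgbbafcg')
  27 → (21, 'eddbcaebabgdgbbafcg')
  28 → (20, 'eeddbcaebabgdgbbafcg')
  29 → (19, 'eeeddbcaebabgdgbbafcg')
  30 → (10, 'fbafebcffeeeddbcaebabgdgbbafcg')
  31 → (0, 'fccagaacddfbafebcffeeeddbcaebabgdgbbafcg')
  32 → (37, 'fcg')
  33 → (13, 'febcffeeeddbcaebabgdgbbafcg')
  34 → (18, 'feeeddbcaebabgdgbbafcg')
  35 → (17, 'ffeeeddbcaebabgdgbbafcg')
  36 → (39, 'g')
  37 → (4, 'gaacddfbafebcffeeeddbcaebabgdgbbafcg')
  38 → (33, 'gbbafcg')
  39 → (31, 'gdgbbafcg')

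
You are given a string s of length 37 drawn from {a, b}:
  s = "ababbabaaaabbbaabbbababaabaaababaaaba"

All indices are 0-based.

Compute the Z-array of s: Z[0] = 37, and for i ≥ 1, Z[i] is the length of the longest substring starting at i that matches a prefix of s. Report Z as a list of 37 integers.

[37, 0, 2, 0, 0, 3, 0, 1, 1, 1, 2, 0, 0, 0, 1, 2, 0, 0, 0, 4, 0, 3, 0, 1, 3, 0, 1, 1, 4, 0, 3, 0, 1, 1, 3, 0, 1]

Z[0]=37
i=1: outside box; Z[1]=0
i=2: outside box; Z[2]=2 extend→box=[2,4)
i=3: min(r-i=1, Z[1]=0)=0; Z[3]=0
i=4: outside box; Z[4]=0
i=5: outside box; Z[5]=3 extend→box=[5,8)
i=6: min(r-i=2, Z[1]=0)=0; Z[6]=0
i=7: min(r-i=1, Z[2]=2)=1; Z[7]=1
i=8: outside box; Z[8]=1 extend→box=[8,9)
i=9: outside box; Z[9]=1 extend→box=[9,10)
i=10: outside box; Z[10]=2 extend→box=[10,12)
i=11: min(r-i=1, Z[1]=0)=0; Z[11]=0
i=12: outside box; Z[12]=0
i=13: outside box; Z[13]=0
i=14: outside box; Z[14]=1 extend→box=[14,15)
i=15: outside box; Z[15]=2 extend→box=[15,17)
i=16: min(r-i=1, Z[1]=0)=0; Z[16]=0
i=17: outside box; Z[17]=0
i=18: outside box; Z[18]=0
i=19: outside box; Z[19]=4 extend→box=[19,23)
i=20: min(r-i=3, Z[1]=0)=0; Z[20]=0
i=21: min(r-i=2, Z[2]=2)=2; Z[21]=3 extend→box=[21,24)
i=22: min(r-i=2, Z[1]=0)=0; Z[22]=0
i=23: min(r-i=1, Z[2]=2)=1; Z[23]=1
i=24: outside box; Z[24]=3 extend→box=[24,27)
i=25: min(r-i=2, Z[1]=0)=0; Z[25]=0
i=26: min(r-i=1, Z[2]=2)=1; Z[26]=1
i=27: outside box; Z[27]=1 extend→box=[27,28)
i=28: outside box; Z[28]=4 extend→box=[28,32)
i=29: min(r-i=3, Z[1]=0)=0; Z[29]=0
i=30: min(r-i=2, Z[2]=2)=2; Z[30]=3 extend→box=[30,33)
i=31: min(r-i=2, Z[1]=0)=0; Z[31]=0
i=32: min(r-i=1, Z[2]=2)=1; Z[32]=1
i=33: outside box; Z[33]=1 extend→box=[33,34)
i=34: outside box; Z[34]=3 extend→box=[34,37)
i=35: min(r-i=2, Z[1]=0)=0; Z[35]=0
i=36: min(r-i=1, Z[2]=2)=1; Z[36]=1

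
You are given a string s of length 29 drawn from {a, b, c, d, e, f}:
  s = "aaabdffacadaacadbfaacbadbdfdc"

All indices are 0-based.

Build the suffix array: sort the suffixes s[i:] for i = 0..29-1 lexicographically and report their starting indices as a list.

rank→(start, suffix):
  0 → (0, 'aaabdffacadaacadbfaacbadbdfdc')
  1 → (1, 'aabdffacadaacadbfaacbadbdfdc')
  2 → (11, 'aacadbfaacbadbdfdc')
  3 → (18, 'aacbadbdfdc')
  4 → (2, 'abdffacadaacadbfaacbadbdfdc')
  5 → (7, 'acadaacadbfaacbadbdfdc')
  6 → (12, 'acadbfaacbadbdfdc')
  7 → (19, 'acbadbdfdc')
  8 → (9, 'adaacadbfaacbadbdfdc')
  9 → (22, 'adbdfdc')
  10 → (14, 'adbfaacbadbdfdc')
  11 → (21, 'badbdfdc')
  12 → (24, 'bdfdc')
  13 → (3, 'bdffacadaacadbfaacbadbdfdc')
  14 → (16, 'bfaacbadbdfdc')
  15 → (28, 'c')
  16 → (8, 'cadaacadbfaacbadbdfdc')
  17 → (13, 'cadbfaacbadbdfdc')
  18 → (20, 'cbadbdfdc')
  19 → (10, 'daacadbfaacbadbdfdc')
  20 → (23, 'dbdfdc')
  21 → (15, 'dbfaacbadbdfdc')
  22 → (27, 'dc')
  23 → (25, 'dfdc')
  24 → (4, 'dffacadaacadbfaacbadbdfdc')
  25 → (17, 'faacbadbdfdc')
  26 → (6, 'facadaacadbfaacbadbdfdc')
  27 → (26, 'fdc')
  28 → (5, 'ffacadaacadbfaacbadbdfdc')

[0, 1, 11, 18, 2, 7, 12, 19, 9, 22, 14, 21, 24, 3, 16, 28, 8, 13, 20, 10, 23, 15, 27, 25, 4, 17, 6, 26, 5]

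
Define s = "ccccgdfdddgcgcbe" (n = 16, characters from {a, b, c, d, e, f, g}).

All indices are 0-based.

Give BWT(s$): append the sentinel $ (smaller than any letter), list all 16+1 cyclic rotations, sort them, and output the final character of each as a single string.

rank  rotation           last
    0  $ccccgdfdddgcgcbe  e
    1  be$ccccgdfdddgcgc  c
    2  cbe$ccccgdfdddgcg  g
    3  ccccgdfdddgcgcbe$  $
    4  cccgdfdddgcgcbe$c  c
    5  ccgdfdddgcgcbe$cc  c
    6  cgcbe$ccccgdfdddg  g
    7  cgdfdddgcgcbe$ccc  c
    8  dddgcgcbe$ccccgdf  f
    9  ddgcgcbe$ccccgdfd  d
   10  dfdddgcgcbe$ccccg  g
   11  dgcgcbe$ccccgdfdd  d
   12  e$ccccgdfdddgcgcb  b
   13  fdddgcgcbe$ccccgd  d
   14  gcbe$ccccgdfdddgc  c
   15  gcgcbe$ccccgdfddd  d
   16  gdfdddgcgcbe$cccc  c

ecg$ccgcfdgdbdcdc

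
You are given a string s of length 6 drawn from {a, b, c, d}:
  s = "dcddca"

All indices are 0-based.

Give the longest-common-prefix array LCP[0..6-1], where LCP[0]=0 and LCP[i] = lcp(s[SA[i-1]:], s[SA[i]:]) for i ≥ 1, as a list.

[0, 0, 1, 0, 2, 1]

sorted suffixes:
  #0 SA[0]=5  'a'
  #1 SA[1]=4  'ca'
  #2 SA[2]=1  'cddca'
  #3 SA[3]=3  'dca'
  #4 SA[4]=0  'dcddca'
  #5 SA[5]=2  'ddca'

SA = [5, 4, 1, 3, 0, 2]
rank  pair      lcp
   1  s[5:],s[4:]  0  ''
   2  s[4:],s[1:]  1  'c'
   3  s[1:],s[3:]  0  ''
   4  s[3:],s[0:]  2  'dc'
   5  s[0:],s[2:]  1  'd'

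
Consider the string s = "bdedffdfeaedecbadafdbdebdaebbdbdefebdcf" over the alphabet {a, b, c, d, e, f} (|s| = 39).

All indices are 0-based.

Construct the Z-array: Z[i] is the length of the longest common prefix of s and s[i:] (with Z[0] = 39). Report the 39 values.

[39, 0, 0, 0, 0, 0, 0, 0, 0, 0, 0, 0, 0, 0, 1, 0, 0, 0, 0, 0, 3, 0, 0, 2, 0, 0, 0, 1, 2, 0, 3, 0, 0, 0, 0, 2, 0, 0, 0]

Z[0]=39
i=1: i≥r, start 0; Z[1]=0
i=2: i≥r, start 0; Z[2]=0
i=3: i≥r, start 0; Z[3]=0
i=4: i≥r, start 0; Z[4]=0
i=5: i≥r, start 0; Z[5]=0
i=6: i≥r, start 0; Z[6]=0
i=7: i≥r, start 0; Z[7]=0
i=8: i≥r, start 0; Z[8]=0
i=9: i≥r, start 0; Z[9]=0
i=10: i≥r, start 0; Z[10]=0
i=11: i≥r, start 0; Z[11]=0
i=12: i≥r, start 0; Z[12]=0
i=13: i≥r, start 0; Z[13]=0
i=14: i≥r, start 0; Z[14]=1 grow→box=[14,15)
i=15: i≥r, start 0; Z[15]=0
i=16: i≥r, start 0; Z[16]=0
i=17: i≥r, start 0; Z[17]=0
i=18: i≥r, start 0; Z[18]=0
i=19: i≥r, start 0; Z[19]=0
i=20: i≥r, start 0; Z[20]=3 grow→box=[20,23)
i=21: min(r-i=2, Z[1]=0)=0; Z[21]=0
i=22: min(r-i=1, Z[2]=0)=0; Z[22]=0
i=23: i≥r, start 0; Z[23]=2 grow→box=[23,25)
i=24: min(r-i=1, Z[1]=0)=0; Z[24]=0
i=25: i≥r, start 0; Z[25]=0
i=26: i≥r, start 0; Z[26]=0
i=27: i≥r, start 0; Z[27]=1 grow→box=[27,28)
i=28: i≥r, start 0; Z[28]=2 grow→box=[28,30)
i=29: min(r-i=1, Z[1]=0)=0; Z[29]=0
i=30: i≥r, start 0; Z[30]=3 grow→box=[30,33)
i=31: min(r-i=2, Z[1]=0)=0; Z[31]=0
i=32: min(r-i=1, Z[2]=0)=0; Z[32]=0
i=33: i≥r, start 0; Z[33]=0
i=34: i≥r, start 0; Z[34]=0
i=35: i≥r, start 0; Z[35]=2 grow→box=[35,37)
i=36: min(r-i=1, Z[1]=0)=0; Z[36]=0
i=37: i≥r, start 0; Z[37]=0
i=38: i≥r, start 0; Z[38]=0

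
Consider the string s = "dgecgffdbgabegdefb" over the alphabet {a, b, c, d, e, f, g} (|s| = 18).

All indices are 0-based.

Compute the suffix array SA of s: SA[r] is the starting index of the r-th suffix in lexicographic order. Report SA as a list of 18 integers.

rank | idx | suffix
   0 |  10 | abegdefb
   1 |  17 | b
   2 |  11 | begdefb
   3 |   8 | bgabegdefb
   4 |   3 | cgffdbgabegdefb
   5 |   7 | dbgabegdefb
   6 |  14 | defb
   7 |   0 | dgecgffdbgabegdefb
   8 |   2 | ecgffdbgabegdefb
   9 |  15 | efb
  10 |  12 | egdefb
  11 |  16 | fb
  12 |   6 | fdbgabegdefb
  13 |   5 | ffdbgabegdefb
  14 |   9 | gabegdefb
  15 |  13 | gdefb
  16 |   1 | gecgffdbgabegdefb
  17 |   4 | gffdbgabegdefb

[10, 17, 11, 8, 3, 7, 14, 0, 2, 15, 12, 16, 6, 5, 9, 13, 1, 4]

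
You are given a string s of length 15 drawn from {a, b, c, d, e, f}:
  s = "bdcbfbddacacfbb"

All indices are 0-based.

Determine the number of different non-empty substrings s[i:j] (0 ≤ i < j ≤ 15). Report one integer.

107

rank→(start, suffix):
  0 → (8, 'acacfbb')
  1 → (10, 'acfbb')
  2 → (14, 'b')
  3 → (13, 'bb')
  4 → (0, 'bdcbfbddacacfbb')
  5 → (5, 'bddacacfbb')
  6 → (3, 'bfbddacacfbb')
  7 → (9, 'cacfbb')
  8 → (2, 'cbfbddacacfbb')
  9 → (11, 'cfbb')
  10 → (7, 'dacacfbb')
  11 → (1, 'dcbfbddacacfbb')
  12 → (6, 'ddacacfbb')
  13 → (12, 'fbb')
  14 → (4, 'fbddacacfbb')

SA = [8, 10, 14, 13, 0, 5, 3, 9, 2, 11, 7, 1, 6, 12, 4]
i: (SA[i-1],SA[i]) lcp shared
  1: (8,10) 2 'ac'
  2: (10,14) 0 ''
  3: (14,13) 1 'b'
  4: (13,0) 1 'b'
  5: (0,5) 2 'bd'
  6: (5,3) 1 'b'
  7: (3,9) 0 ''
  8: (9,2) 1 'c'
  9: (2,11) 1 'c'
  10: (11,7) 0 ''
  11: (7,1) 1 'd'
  12: (1,6) 1 'd'
  13: (6,12) 0 ''
  14: (12,4) 2 'fb'

n(n+1)/2 = 15·16/2 = 120
Σ LCP = 0 + 2 + 0 + 1 + 1 + 2 + 1 + 0 + 1 + 1 + 0 + 1 + 1 + 0 + 2 = 13
distinct = 120 − 13 = 107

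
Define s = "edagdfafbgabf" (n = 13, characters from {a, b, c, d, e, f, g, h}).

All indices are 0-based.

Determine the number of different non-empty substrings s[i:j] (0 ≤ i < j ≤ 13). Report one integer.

rank | idx | suffix
   0 |  10 | abf
   1 |   6 | afbgabf
   2 |   2 | agdfafbgabf
   3 |  11 | bf
   4 |   8 | bgabf
   5 |   1 | dagdfafbgabf
   6 |   4 | dfafbgabf
   7 |   0 | edagdfafbgabf
   8 |  12 | f
   9 |   5 | fafbgabf
  10 |   7 | fbgabf
  11 |   9 | gabf
  12 |   3 | gdfafbgabf

SA = [10, 6, 2, 11, 8, 1, 4, 0, 12, 5, 7, 9, 3]
[i] adj suffixes → lcp
  [1] 10/6 → 1 ('a')
  [2] 6/2 → 1 ('a')
  [3] 2/11 → 0 ('')
  [4] 11/8 → 1 ('b')
  [5] 8/1 → 0 ('')
  [6] 1/4 → 1 ('d')
  [7] 4/0 → 0 ('')
  [8] 0/12 → 0 ('')
  [9] 12/5 → 1 ('f')
  [10] 5/7 → 1 ('f')
  [11] 7/9 → 0 ('')
  [12] 9/3 → 1 ('g')

n(n+1)/2 = 13·14/2 = 91
Σ LCP = 0 + 1 + 1 + 0 + 1 + 0 + 1 + 0 + 0 + 1 + 1 + 0 + 1 = 7
distinct = 91 − 7 = 84

84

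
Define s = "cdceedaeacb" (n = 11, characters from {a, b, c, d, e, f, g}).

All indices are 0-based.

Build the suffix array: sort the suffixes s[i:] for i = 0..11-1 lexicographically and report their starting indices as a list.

sorted suffixes:
  #0 SA[0]=8  'acb'
  #1 SA[1]=6  'aeacb'
  #2 SA[2]=10  'b'
  #3 SA[3]=9  'cb'
  #4 SA[4]=0  'cdceedaeacb'
  #5 SA[5]=2  'ceedaeacb'
  #6 SA[6]=5  'daeacb'
  #7 SA[7]=1  'dceedaeacb'
  #8 SA[8]=7  'eacb'
  #9 SA[9]=4  'edaeacb'
  #10 SA[10]=3  'eedaeacb'

[8, 6, 10, 9, 0, 2, 5, 1, 7, 4, 3]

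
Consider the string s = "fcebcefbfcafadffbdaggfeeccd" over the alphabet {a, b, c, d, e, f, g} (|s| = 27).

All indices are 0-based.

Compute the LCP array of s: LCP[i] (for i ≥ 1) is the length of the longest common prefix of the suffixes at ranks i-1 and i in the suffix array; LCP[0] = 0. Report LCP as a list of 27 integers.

sorted suffixes:
  #0 SA[0]=12  'adffbdaggfeeccd'
  #1 SA[1]=10  'afadffbdaggfeeccd'
  #2 SA[2]=18  'aggfeeccd'
  #3 SA[3]=3  'bcefbfcafadffbdaggfeeccd'
  #4 SA[4]=16  'bdaggfeeccd'
  #5 SA[5]=7  'bfcafadffbdaggfeeccd'
  #6 SA[6]=9  'cafadffbdaggfeeccd'
  #7 SA[7]=24  'ccd'
  #8 SA[8]=25  'cd'
  #9 SA[9]=1  'cebcefbfcafadffbdaggfeeccd'
  #10 SA[10]=4  'cefbfcafadffbdaggfeeccd'
  #11 SA[11]=26  'd'
  #12 SA[12]=17  'daggfeeccd'
  #13 SA[13]=13  'dffbdaggfeeccd'
  #14 SA[14]=2  'ebcefbfcafadffbdaggfeeccd'
  #15 SA[15]=23  'eccd'
  #16 SA[16]=22  'eeccd'
  #17 SA[17]=5  'efbfcafadffbdaggfeeccd'
  #18 SA[18]=11  'fadffbdaggfeeccd'
  #19 SA[19]=15  'fbdaggfeeccd'
  #20 SA[20]=6  'fbfcafadffbdaggfeeccd'
  #21 SA[21]=8  'fcafadffbdaggfeeccd'
  #22 SA[22]=0  'fcebcefbfcafadffbdaggfeeccd'
  #23 SA[23]=21  'feeccd'
  #24 SA[24]=14  'ffbdaggfeeccd'
  #25 SA[25]=20  'gfeeccd'
  #26 SA[26]=19  'ggfeeccd'

SA = [12, 10, 18, 3, 16, 7, 9, 24, 25, 1, 4, 26, 17, 13, 2, 23, 22, 5, 11, 15, 6, 8, 0, 21, 14, 20, 19]
[i] adj suffixes → lcp
  [1] 12/10 → 1 ('a')
  [2] 10/18 → 1 ('a')
  [3] 18/3 → 0 ('')
  [4] 3/16 → 1 ('b')
  [5] 16/7 → 1 ('b')
  [6] 7/9 → 0 ('')
  [7] 9/24 → 1 ('c')
  [8] 24/25 → 1 ('c')
  [9] 25/1 → 1 ('c')
  [10] 1/4 → 2 ('ce')
  [11] 4/26 → 0 ('')
  [12] 26/17 → 1 ('d')
  [13] 17/13 → 1 ('d')
  [14] 13/2 → 0 ('')
  [15] 2/23 → 1 ('e')
  [16] 23/22 → 1 ('e')
  [17] 22/5 → 1 ('e')
  [18] 5/11 → 0 ('')
  [19] 11/15 → 1 ('f')
  [20] 15/6 → 2 ('fb')
  [21] 6/8 → 1 ('f')
  [22] 8/0 → 2 ('fc')
  [23] 0/21 → 1 ('f')
  [24] 21/14 → 1 ('f')
  [25] 14/20 → 0 ('')
  [26] 20/19 → 1 ('g')

[0, 1, 1, 0, 1, 1, 0, 1, 1, 1, 2, 0, 1, 1, 0, 1, 1, 1, 0, 1, 2, 1, 2, 1, 1, 0, 1]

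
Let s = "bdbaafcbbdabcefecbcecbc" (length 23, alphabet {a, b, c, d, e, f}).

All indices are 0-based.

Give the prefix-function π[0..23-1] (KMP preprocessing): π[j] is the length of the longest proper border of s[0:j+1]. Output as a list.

[0, 0, 1, 0, 0, 0, 0, 1, 1, 2, 0, 1, 0, 0, 0, 0, 0, 1, 0, 0, 0, 1, 0]

π[0] = 0
j=1 s[j]='d': π[1]=0 (border '')
j=2 s[j]='b': π[2]=1 (border 'b')
j=3 s[j]='a': k: 1→0; π[3]=0 (border '')
j=4 s[j]='a': π[4]=0 (border '')
j=5 s[j]='f': π[5]=0 (border '')
j=6 s[j]='c': π[6]=0 (border '')
j=7 s[j]='b': π[7]=1 (border 'b')
j=8 s[j]='b': k: 1→0; π[8]=1 (border 'b')
j=9 s[j]='d': π[9]=2 (border 'bd')
j=10 s[j]='a': k: 2→0; π[10]=0 (border '')
j=11 s[j]='b': π[11]=1 (border 'b')
j=12 s[j]='c': k: 1→0; π[12]=0 (border '')
j=13 s[j]='e': π[13]=0 (border '')
j=14 s[j]='f': π[14]=0 (border '')
j=15 s[j]='e': π[15]=0 (border '')
j=16 s[j]='c': π[16]=0 (border '')
j=17 s[j]='b': π[17]=1 (border 'b')
j=18 s[j]='c': k: 1→0; π[18]=0 (border '')
j=19 s[j]='e': π[19]=0 (border '')
j=20 s[j]='c': π[20]=0 (border '')
j=21 s[j]='b': π[21]=1 (border 'b')
j=22 s[j]='c': k: 1→0; π[22]=0 (border '')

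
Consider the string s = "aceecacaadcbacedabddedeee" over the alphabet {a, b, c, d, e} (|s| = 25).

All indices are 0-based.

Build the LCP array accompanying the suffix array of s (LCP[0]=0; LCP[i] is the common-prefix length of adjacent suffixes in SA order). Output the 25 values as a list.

[0, 1, 1, 2, 3, 1, 0, 1, 0, 2, 1, 1, 2, 0, 1, 1, 1, 2, 0, 1, 1, 2, 1, 2, 2]

rank | idx | suffix
   0 |   7 | aadcbacedabddedeee
   1 |  16 | abddedeee
   2 |   5 | acaadcbacedabddedeee
   3 |  12 | acedabddedeee
   4 |   0 | aceecacaadcbacedabddedeee
   5 |   8 | adcbacedabddedeee
   6 |  11 | bacedabddedeee
   7 |  17 | bddedeee
   8 |   6 | caadcbacedabddedeee
   9 |   4 | cacaadcbacedabddedeee
  10 |  10 | cbacedabddedeee
  11 |  13 | cedabddedeee
  12 |   1 | ceecacaadcbacedabddedeee
  13 |  15 | dabddedeee
  14 |   9 | dcbacedabddedeee
  15 |  18 | ddedeee
  16 |  19 | dedeee
  17 |  21 | deee
  18 |  24 | e
  19 |   3 | ecacaadcbacedabddedeee
  20 |  14 | edabddedeee
  21 |  20 | edeee
  22 |  23 | ee
  23 |   2 | eecacaadcbacedabddedeee
  24 |  22 | eee

SA = [7, 16, 5, 12, 0, 8, 11, 17, 6, 4, 10, 13, 1, 15, 9, 18, 19, 21, 24, 3, 14, 20, 23, 2, 22]
i: (SA[i-1],SA[i]) lcp shared
  1: (7,16) 1 'a'
  2: (16,5) 1 'a'
  3: (5,12) 2 'ac'
  4: (12,0) 3 'ace'
  5: (0,8) 1 'a'
  6: (8,11) 0 ''
  7: (11,17) 1 'b'
  8: (17,6) 0 ''
  9: (6,4) 2 'ca'
  10: (4,10) 1 'c'
  11: (10,13) 1 'c'
  12: (13,1) 2 'ce'
  13: (1,15) 0 ''
  14: (15,9) 1 'd'
  15: (9,18) 1 'd'
  16: (18,19) 1 'd'
  17: (19,21) 2 'de'
  18: (21,24) 0 ''
  19: (24,3) 1 'e'
  20: (3,14) 1 'e'
  21: (14,20) 2 'ed'
  22: (20,23) 1 'e'
  23: (23,2) 2 'ee'
  24: (2,22) 2 'ee'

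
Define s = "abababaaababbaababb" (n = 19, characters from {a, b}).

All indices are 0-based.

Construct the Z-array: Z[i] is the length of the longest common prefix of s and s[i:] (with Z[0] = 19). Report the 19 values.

[19, 0, 5, 0, 3, 0, 1, 1, 4, 0, 2, 0, 0, 1, 4, 0, 2, 0, 0]

Z[0]=19
i=1: fresh scan; Z[1]=0
i=2: fresh scan; Z[2]=5 extend→box=[2,7)
i=3: min(r-i=4, Z[1]=0)=0; Z[3]=0
i=4: min(r-i=3, Z[2]=5)=3; Z[4]=3
i=5: min(r-i=2, Z[3]=0)=0; Z[5]=0
i=6: min(r-i=1, Z[4]=3)=1; Z[6]=1
i=7: fresh scan; Z[7]=1 extend→box=[7,8)
i=8: fresh scan; Z[8]=4 extend→box=[8,12)
i=9: min(r-i=3, Z[1]=0)=0; Z[9]=0
i=10: min(r-i=2, Z[2]=5)=2; Z[10]=2
i=11: min(r-i=1, Z[3]=0)=0; Z[11]=0
i=12: fresh scan; Z[12]=0
i=13: fresh scan; Z[13]=1 extend→box=[13,14)
i=14: fresh scan; Z[14]=4 extend→box=[14,18)
i=15: min(r-i=3, Z[1]=0)=0; Z[15]=0
i=16: min(r-i=2, Z[2]=5)=2; Z[16]=2
i=17: min(r-i=1, Z[3]=0)=0; Z[17]=0
i=18: fresh scan; Z[18]=0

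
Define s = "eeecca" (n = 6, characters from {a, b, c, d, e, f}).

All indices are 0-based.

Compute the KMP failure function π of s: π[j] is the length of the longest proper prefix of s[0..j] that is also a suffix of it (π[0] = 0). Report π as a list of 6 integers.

[0, 1, 2, 0, 0, 0]

π[0] = 0
j=1 s[j]='e': π[1]=1 (border 'e')
j=2 s[j]='e': π[2]=2 (border 'ee')
j=3 s[j]='c': k: 2→1→0; π[3]=0 (border '')
j=4 s[j]='c': π[4]=0 (border '')
j=5 s[j]='a': π[5]=0 (border '')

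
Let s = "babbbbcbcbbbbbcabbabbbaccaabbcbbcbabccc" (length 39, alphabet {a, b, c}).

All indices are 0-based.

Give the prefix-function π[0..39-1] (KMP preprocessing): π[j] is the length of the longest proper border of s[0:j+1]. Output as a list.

[0, 0, 1, 1, 1, 1, 0, 1, 0, 1, 1, 1, 1, 1, 0, 0, 1, 1, 2, 3, 4, 5, 2, 0, 0, 0, 0, 1, 1, 0, 1, 1, 0, 1, 2, 3, 0, 0, 0]

π[0] = 0
j=1 s[j]='a': π[1]=0 (border '')
j=2 s[j]='b': π[2]=1 (border 'b')
j=3 s[j]='b': k: 1→0; π[3]=1 (border 'b')
j=4 s[j]='b': k: 1→0; π[4]=1 (border 'b')
j=5 s[j]='b': k: 1→0; π[5]=1 (border 'b')
j=6 s[j]='c': k: 1→0; π[6]=0 (border '')
j=7 s[j]='b': π[7]=1 (border 'b')
j=8 s[j]='c': k: 1→0; π[8]=0 (border '')
j=9 s[j]='b': π[9]=1 (border 'b')
j=10 s[j]='b': k: 1→0; π[10]=1 (border 'b')
j=11 s[j]='b': k: 1→0; π[11]=1 (border 'b')
j=12 s[j]='b': k: 1→0; π[12]=1 (border 'b')
j=13 s[j]='b': k: 1→0; π[13]=1 (border 'b')
j=14 s[j]='c': k: 1→0; π[14]=0 (border '')
j=15 s[j]='a': π[15]=0 (border '')
j=16 s[j]='b': π[16]=1 (border 'b')
j=17 s[j]='b': k: 1→0; π[17]=1 (border 'b')
j=18 s[j]='a': π[18]=2 (border 'ba')
j=19 s[j]='b': π[19]=3 (border 'bab')
j=20 s[j]='b': π[20]=4 (border 'babb')
j=21 s[j]='b': π[21]=5 (border 'babbb')
j=22 s[j]='a': k: 5→1; π[22]=2 (border 'ba')
j=23 s[j]='c': k: 2→0; π[23]=0 (border '')
j=24 s[j]='c': π[24]=0 (border '')
j=25 s[j]='a': π[25]=0 (border '')
j=26 s[j]='a': π[26]=0 (border '')
j=27 s[j]='b': π[27]=1 (border 'b')
j=28 s[j]='b': k: 1→0; π[28]=1 (border 'b')
j=29 s[j]='c': k: 1→0; π[29]=0 (border '')
j=30 s[j]='b': π[30]=1 (border 'b')
j=31 s[j]='b': k: 1→0; π[31]=1 (border 'b')
j=32 s[j]='c': k: 1→0; π[32]=0 (border '')
j=33 s[j]='b': π[33]=1 (border 'b')
j=34 s[j]='a': π[34]=2 (border 'ba')
j=35 s[j]='b': π[35]=3 (border 'bab')
j=36 s[j]='c': k: 3→1→0; π[36]=0 (border '')
j=37 s[j]='c': π[37]=0 (border '')
j=38 s[j]='c': π[38]=0 (border '')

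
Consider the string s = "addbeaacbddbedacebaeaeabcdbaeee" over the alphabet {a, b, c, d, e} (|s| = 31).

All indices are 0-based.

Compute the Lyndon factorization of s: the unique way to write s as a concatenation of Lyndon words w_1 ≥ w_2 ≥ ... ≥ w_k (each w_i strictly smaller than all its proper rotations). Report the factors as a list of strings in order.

emit factor 1: 'addbe' (i=0, period=5)
emit factor 2: 'aacbddbedacebaeaeabcdbaeee' (i=5, period=26)

["addbe", "aacbddbedacebaeaeabcdbaeee"]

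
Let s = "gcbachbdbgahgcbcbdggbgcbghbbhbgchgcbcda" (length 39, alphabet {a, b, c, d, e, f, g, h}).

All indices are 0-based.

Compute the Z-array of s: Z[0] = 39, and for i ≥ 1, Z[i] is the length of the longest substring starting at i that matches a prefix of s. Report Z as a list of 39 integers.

[39, 0, 0, 0, 0, 0, 0, 0, 0, 1, 0, 0, 3, 0, 0, 0, 0, 0, 1, 1, 0, 3, 0, 0, 1, 0, 0, 0, 0, 0, 2, 0, 0, 3, 0, 0, 0, 0, 0]

Z[0]=39
i=1: fresh scan; Z[1]=0
i=2: fresh scan; Z[2]=0
i=3: fresh scan; Z[3]=0
i=4: fresh scan; Z[4]=0
i=5: fresh scan; Z[5]=0
i=6: fresh scan; Z[6]=0
i=7: fresh scan; Z[7]=0
i=8: fresh scan; Z[8]=0
i=9: fresh scan; Z[9]=1 grow→box=[9,10)
i=10: fresh scan; Z[10]=0
i=11: fresh scan; Z[11]=0
i=12: fresh scan; Z[12]=3 grow→box=[12,15)
i=13: min(r-i=2, Z[1]=0)=0; Z[13]=0
i=14: min(r-i=1, Z[2]=0)=0; Z[14]=0
i=15: fresh scan; Z[15]=0
i=16: fresh scan; Z[16]=0
i=17: fresh scan; Z[17]=0
i=18: fresh scan; Z[18]=1 grow→box=[18,19)
i=19: fresh scan; Z[19]=1 grow→box=[19,20)
i=20: fresh scan; Z[20]=0
i=21: fresh scan; Z[21]=3 grow→box=[21,24)
i=22: min(r-i=2, Z[1]=0)=0; Z[22]=0
i=23: min(r-i=1, Z[2]=0)=0; Z[23]=0
i=24: fresh scan; Z[24]=1 grow→box=[24,25)
i=25: fresh scan; Z[25]=0
i=26: fresh scan; Z[26]=0
i=27: fresh scan; Z[27]=0
i=28: fresh scan; Z[28]=0
i=29: fresh scan; Z[29]=0
i=30: fresh scan; Z[30]=2 grow→box=[30,32)
i=31: min(r-i=1, Z[1]=0)=0; Z[31]=0
i=32: fresh scan; Z[32]=0
i=33: fresh scan; Z[33]=3 grow→box=[33,36)
i=34: min(r-i=2, Z[1]=0)=0; Z[34]=0
i=35: min(r-i=1, Z[2]=0)=0; Z[35]=0
i=36: fresh scan; Z[36]=0
i=37: fresh scan; Z[37]=0
i=38: fresh scan; Z[38]=0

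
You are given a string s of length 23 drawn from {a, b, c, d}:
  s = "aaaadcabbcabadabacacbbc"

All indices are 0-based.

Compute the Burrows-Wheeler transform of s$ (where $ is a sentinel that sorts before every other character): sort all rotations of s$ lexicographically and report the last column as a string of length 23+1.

rank  rotation                  last
    0  $aaaadcabbcabadabacacbbc  c
    1  aaaadcabbcabadabacacbbc$  $
    2  aaadcabbcabadabacacbbc$a  a
    3  aadcabbcabadabacacbbc$aa  a
    4  abacacbbc$aaaadcabbcabad  d
    5  abadabacacbbc$aaaadcabbc  c
    6  abbcabadabacacbbc$aaaadc  c
    7  acacbbc$aaaadcabbcabadab  b
    8  acbbc$aaaadcabbcabadabac  c
    9  adabacacbbc$aaaadcabbcab  b
   10  adcabbcabadabacacbbc$aaa  a
   11  bacacbbc$aaaadcabbcabada  a
   12  badabacacbbc$aaaadcabbca  a
   13  bbc$aaaadcabbcabadabacac  c
   14  bbcabadabacacbbc$aaaadca  a
   15  bc$aaaadcabbcabadabacacb  b
   16  bcabadabacacbbc$aaaadcab  b
   17  c$aaaadcabbcabadabacacbb  b
   18  cabadabacacbbc$aaaadcabb  b
   19  cabbcabadabacacbbc$aaaad  d
   20  cacbbc$aaaadcabbcabadaba  a
   21  cbbc$aaaadcabbcabadabaca  a
   22  dabacacbbc$aaaadcabbcaba  a
   23  dcabbcabadabacacbbc$aaaa  a

c$aadccbcbaaacabbbbdaaaa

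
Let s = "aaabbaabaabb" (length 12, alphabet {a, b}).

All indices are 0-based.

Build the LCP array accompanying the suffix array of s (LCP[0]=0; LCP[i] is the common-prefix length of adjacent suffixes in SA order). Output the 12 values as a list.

sorted suffixes:
  #0 SA[0]=0  'aaabbaabaabb'
  #1 SA[1]=5  'aabaabb'
  #2 SA[2]=8  'aabb'
  #3 SA[3]=1  'aabbaabaabb'
  #4 SA[4]=6  'abaabb'
  #5 SA[5]=9  'abb'
  #6 SA[6]=2  'abbaabaabb'
  #7 SA[7]=11  'b'
  #8 SA[8]=4  'baabaabb'
  #9 SA[9]=7  'baabb'
  #10 SA[10]=10  'bb'
  #11 SA[11]=3  'bbaabaabb'

SA = [0, 5, 8, 1, 6, 9, 2, 11, 4, 7, 10, 3]
[i] adj suffixes → lcp
  [1] 0/5 → 2 ('aa')
  [2] 5/8 → 3 ('aab')
  [3] 8/1 → 4 ('aabb')
  [4] 1/6 → 1 ('a')
  [5] 6/9 → 2 ('ab')
  [6] 9/2 → 3 ('abb')
  [7] 2/11 → 0 ('')
  [8] 11/4 → 1 ('b')
  [9] 4/7 → 4 ('baab')
  [10] 7/10 → 1 ('b')
  [11] 10/3 → 2 ('bb')

[0, 2, 3, 4, 1, 2, 3, 0, 1, 4, 1, 2]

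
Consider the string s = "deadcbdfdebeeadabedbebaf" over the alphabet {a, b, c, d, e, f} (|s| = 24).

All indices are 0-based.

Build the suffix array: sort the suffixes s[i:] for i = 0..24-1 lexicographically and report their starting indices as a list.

rank | idx | suffix
   0 |  15 | abedbebaf
   1 |  13 | adabedbebaf
   2 |   2 | adcbdfdebeeadabedbebaf
   3 |  22 | af
   4 |  21 | baf
   5 |   5 | bdfdebeeadabedbebaf
   6 |  19 | bebaf
   7 |  16 | bedbebaf
   8 |  10 | beeadabedbebaf
   9 |   4 | cbdfdebeeadabedbebaf
  10 |  14 | dabedbebaf
  11 |  18 | dbebaf
  12 |   3 | dcbdfdebeeadabedbebaf
  13 |   0 | deadcbdfdebeeadabedbebaf
  14 |   8 | debeeadabedbebaf
  15 |   6 | dfdebeeadabedbebaf
  16 |  12 | eadabedbebaf
  17 |   1 | eadcbdfdebeeadabedbebaf
  18 |  20 | ebaf
  19 |   9 | ebeeadabedbebaf
  20 |  17 | edbebaf
  21 |  11 | eeadabedbebaf
  22 |  23 | f
  23 |   7 | fdebeeadabedbebaf

[15, 13, 2, 22, 21, 5, 19, 16, 10, 4, 14, 18, 3, 0, 8, 6, 12, 1, 20, 9, 17, 11, 23, 7]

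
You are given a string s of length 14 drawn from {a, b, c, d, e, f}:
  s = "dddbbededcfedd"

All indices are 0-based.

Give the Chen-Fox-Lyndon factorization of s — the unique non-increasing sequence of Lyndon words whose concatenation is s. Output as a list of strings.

emit factor 1: 'd' (i=0, period=1)
emit factor 2: 'd' (i=1, period=1)
emit factor 3: 'd' (i=2, period=1)
emit factor 4: 'bbededcfedd' (i=3, period=11)

["d", "d", "d", "bbededcfedd"]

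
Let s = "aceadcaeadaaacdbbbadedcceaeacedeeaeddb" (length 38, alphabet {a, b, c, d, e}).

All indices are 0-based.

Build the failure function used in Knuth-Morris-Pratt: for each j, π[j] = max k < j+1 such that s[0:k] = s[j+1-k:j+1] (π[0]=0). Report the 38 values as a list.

[0, 0, 0, 1, 0, 0, 1, 0, 1, 0, 1, 1, 1, 2, 0, 0, 0, 0, 1, 0, 0, 0, 0, 0, 0, 1, 0, 1, 2, 3, 0, 0, 0, 1, 0, 0, 0, 0]

π[0] = 0
j=1 s[j]='c': π[1]=0 (border '')
j=2 s[j]='e': π[2]=0 (border '')
j=3 s[j]='a': π[3]=1 (border 'a')
j=4 s[j]='d': k: 1→0; π[4]=0 (border '')
j=5 s[j]='c': π[5]=0 (border '')
j=6 s[j]='a': π[6]=1 (border 'a')
j=7 s[j]='e': k: 1→0; π[7]=0 (border '')
j=8 s[j]='a': π[8]=1 (border 'a')
j=9 s[j]='d': k: 1→0; π[9]=0 (border '')
j=10 s[j]='a': π[10]=1 (border 'a')
j=11 s[j]='a': k: 1→0; π[11]=1 (border 'a')
j=12 s[j]='a': k: 1→0; π[12]=1 (border 'a')
j=13 s[j]='c': π[13]=2 (border 'ac')
j=14 s[j]='d': k: 2→0; π[14]=0 (border '')
j=15 s[j]='b': π[15]=0 (border '')
j=16 s[j]='b': π[16]=0 (border '')
j=17 s[j]='b': π[17]=0 (border '')
j=18 s[j]='a': π[18]=1 (border 'a')
j=19 s[j]='d': k: 1→0; π[19]=0 (border '')
j=20 s[j]='e': π[20]=0 (border '')
j=21 s[j]='d': π[21]=0 (border '')
j=22 s[j]='c': π[22]=0 (border '')
j=23 s[j]='c': π[23]=0 (border '')
j=24 s[j]='e': π[24]=0 (border '')
j=25 s[j]='a': π[25]=1 (border 'a')
j=26 s[j]='e': k: 1→0; π[26]=0 (border '')
j=27 s[j]='a': π[27]=1 (border 'a')
j=28 s[j]='c': π[28]=2 (border 'ac')
j=29 s[j]='e': π[29]=3 (border 'ace')
j=30 s[j]='d': k: 3→0; π[30]=0 (border '')
j=31 s[j]='e': π[31]=0 (border '')
j=32 s[j]='e': π[32]=0 (border '')
j=33 s[j]='a': π[33]=1 (border 'a')
j=34 s[j]='e': k: 1→0; π[34]=0 (border '')
j=35 s[j]='d': π[35]=0 (border '')
j=36 s[j]='d': π[36]=0 (border '')
j=37 s[j]='b': π[37]=0 (border '')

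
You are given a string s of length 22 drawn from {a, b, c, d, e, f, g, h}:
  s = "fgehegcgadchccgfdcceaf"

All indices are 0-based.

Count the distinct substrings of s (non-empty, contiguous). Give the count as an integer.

235

sorted suffixes:
  #0 SA[0]=8  'adchccgfdcceaf'
  #1 SA[1]=20  'af'
  #2 SA[2]=17  'cceaf'
  #3 SA[3]=12  'ccgfdcceaf'
  #4 SA[4]=18  'ceaf'
  #5 SA[5]=6  'cgadchccgfdcceaf'
  #6 SA[6]=13  'cgfdcceaf'
  #7 SA[7]=10  'chccgfdcceaf'
  #8 SA[8]=16  'dcceaf'
  #9 SA[9]=9  'dchccgfdcceaf'
  #10 SA[10]=19  'eaf'
  #11 SA[11]=4  'egcgadchccgfdcceaf'
  #12 SA[12]=2  'ehegcgadchccgfdcceaf'
  #13 SA[13]=21  'f'
  #14 SA[14]=15  'fdcceaf'
  #15 SA[15]=0  'fgehegcgadchccgfdcceaf'
  #16 SA[16]=7  'gadchccgfdcceaf'
  #17 SA[17]=5  'gcgadchccgfdcceaf'
  #18 SA[18]=1  'gehegcgadchccgfdcceaf'
  #19 SA[19]=14  'gfdcceaf'
  #20 SA[20]=11  'hccgfdcceaf'
  #21 SA[21]=3  'hegcgadchccgfdcceaf'

SA = [8, 20, 17, 12, 18, 6, 13, 10, 16, 9, 19, 4, 2, 21, 15, 0, 7, 5, 1, 14, 11, 3]
rank  pair      lcp
   1  s[8:],s[20:]  1  'a'
   2  s[20:],s[17:]  0  ''
   3  s[17:],s[12:]  2  'cc'
   4  s[12:],s[18:]  1  'c'
   5  s[18:],s[6:]  1  'c'
   6  s[6:],s[13:]  2  'cg'
   7  s[13:],s[10:]  1  'c'
   8  s[10:],s[16:]  0  ''
   9  s[16:],s[9:]  2  'dc'
  10  s[9:],s[19:]  0  ''
  11  s[19:],s[4:]  1  'e'
  12  s[4:],s[2:]  1  'e'
  13  s[2:],s[21:]  0  ''
  14  s[21:],s[15:]  1  'f'
  15  s[15:],s[0:]  1  'f'
  16  s[0:],s[7:]  0  ''
  17  s[7:],s[5:]  1  'g'
  18  s[5:],s[1:]  1  'g'
  19  s[1:],s[14:]  1  'g'
  20  s[14:],s[11:]  0  ''
  21  s[11:],s[3:]  1  'h'

n(n+1)/2 = 22·23/2 = 253
Σ LCP = 0 + 1 + 0 + 2 + 1 + 1 + 2 + 1 + 0 + 2 + 0 + 1 + 1 + 0 + 1 + 1 + 0 + 1 + 1 + 1 + 0 + 1 = 18
distinct = 253 − 18 = 235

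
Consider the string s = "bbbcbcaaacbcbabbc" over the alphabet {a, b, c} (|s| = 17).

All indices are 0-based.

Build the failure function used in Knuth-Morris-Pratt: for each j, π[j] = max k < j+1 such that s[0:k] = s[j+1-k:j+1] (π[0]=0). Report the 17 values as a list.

[0, 1, 2, 0, 1, 0, 0, 0, 0, 0, 1, 0, 1, 0, 1, 2, 0]

π[0] = 0
j=1 s[j]='b': π[1]=1 (border 'b')
j=2 s[j]='b': π[2]=2 (border 'bb')
j=3 s[j]='c': k: 2→1→0; π[3]=0 (border '')
j=4 s[j]='b': π[4]=1 (border 'b')
j=5 s[j]='c': k: 1→0; π[5]=0 (border '')
j=6 s[j]='a': π[6]=0 (border '')
j=7 s[j]='a': π[7]=0 (border '')
j=8 s[j]='a': π[8]=0 (border '')
j=9 s[j]='c': π[9]=0 (border '')
j=10 s[j]='b': π[10]=1 (border 'b')
j=11 s[j]='c': k: 1→0; π[11]=0 (border '')
j=12 s[j]='b': π[12]=1 (border 'b')
j=13 s[j]='a': k: 1→0; π[13]=0 (border '')
j=14 s[j]='b': π[14]=1 (border 'b')
j=15 s[j]='b': π[15]=2 (border 'bb')
j=16 s[j]='c': k: 2→1→0; π[16]=0 (border '')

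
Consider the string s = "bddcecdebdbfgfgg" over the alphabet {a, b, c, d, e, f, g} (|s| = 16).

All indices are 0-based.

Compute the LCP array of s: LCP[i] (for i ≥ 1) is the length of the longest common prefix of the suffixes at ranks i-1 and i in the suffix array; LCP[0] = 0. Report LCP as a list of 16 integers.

rank→(start, suffix):
  0 → (8, 'bdbfgfgg')
  1 → (0, 'bddcecdebdbfgfgg')
  2 → (10, 'bfgfgg')
  3 → (5, 'cdebdbfgfgg')
  4 → (3, 'cecdebdbfgfgg')
  5 → (9, 'dbfgfgg')
  6 → (2, 'dcecdebdbfgfgg')
  7 → (1, 'ddcecdebdbfgfgg')
  8 → (6, 'debdbfgfgg')
  9 → (7, 'ebdbfgfgg')
  10 → (4, 'ecdebdbfgfgg')
  11 → (11, 'fgfgg')
  12 → (13, 'fgg')
  13 → (15, 'g')
  14 → (12, 'gfgg')
  15 → (14, 'gg')

SA = [8, 0, 10, 5, 3, 9, 2, 1, 6, 7, 4, 11, 13, 15, 12, 14]
rank  pair      lcp
   1  s[8:],s[0:]  2  'bd'
   2  s[0:],s[10:]  1  'b'
   3  s[10:],s[5:]  0  ''
   4  s[5:],s[3:]  1  'c'
   5  s[3:],s[9:]  0  ''
   6  s[9:],s[2:]  1  'd'
   7  s[2:],s[1:]  1  'd'
   8  s[1:],s[6:]  1  'd'
   9  s[6:],s[7:]  0  ''
  10  s[7:],s[4:]  1  'e'
  11  s[4:],s[11:]  0  ''
  12  s[11:],s[13:]  2  'fg'
  13  s[13:],s[15:]  0  ''
  14  s[15:],s[12:]  1  'g'
  15  s[12:],s[14:]  1  'g'

[0, 2, 1, 0, 1, 0, 1, 1, 1, 0, 1, 0, 2, 0, 1, 1]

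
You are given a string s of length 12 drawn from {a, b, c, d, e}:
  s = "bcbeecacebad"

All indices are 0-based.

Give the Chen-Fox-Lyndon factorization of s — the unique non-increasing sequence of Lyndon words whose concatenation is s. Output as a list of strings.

["bcbeec", "acebad"]

emit factor 1: 'bcbeec' (i=0, period=6)
emit factor 2: 'acebad' (i=6, period=6)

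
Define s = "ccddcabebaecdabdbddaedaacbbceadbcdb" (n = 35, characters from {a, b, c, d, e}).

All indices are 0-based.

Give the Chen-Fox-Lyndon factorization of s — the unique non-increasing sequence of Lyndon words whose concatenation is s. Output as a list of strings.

["ccdd", "c", "abebaecd", "abdbddaed", "aacbbceadbcdb"]

emit factor 1: 'ccdd' (i=0, period=4)
emit factor 2: 'c' (i=4, period=1)
emit factor 3: 'abebaecd' (i=5, period=8)
emit factor 4: 'abdbddaed' (i=13, period=9)
emit factor 5: 'aacbbceadbcdb' (i=22, period=13)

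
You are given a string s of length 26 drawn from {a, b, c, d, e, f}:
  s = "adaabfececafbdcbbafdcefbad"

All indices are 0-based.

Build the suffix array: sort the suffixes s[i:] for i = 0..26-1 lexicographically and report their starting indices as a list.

sorted suffixes:
  #0 SA[0]=2  'aabfececafbdcbbafdcefbad'
  #1 SA[1]=3  'abfececafbdcbbafdcefbad'
  #2 SA[2]=24  'ad'
  #3 SA[3]=0  'adaabfececafbdcbbafdcefbad'
  #4 SA[4]=10  'afbdcbbafdcefbad'
  #5 SA[5]=17  'afdcefbad'
  #6 SA[6]=23  'bad'
  #7 SA[7]=16  'bafdcefbad'
  #8 SA[8]=15  'bbafdcefbad'
  #9 SA[9]=12  'bdcbbafdcefbad'
  #10 SA[10]=4  'bfececafbdcbbafdcefbad'
  #11 SA[11]=9  'cafbdcbbafdcefbad'
  #12 SA[12]=14  'cbbafdcefbad'
  #13 SA[13]=7  'cecafbdcbbafdcefbad'
  #14 SA[14]=20  'cefbad'
  #15 SA[15]=25  'd'
  #16 SA[16]=1  'daabfececafbdcbbafdcefbad'
  #17 SA[17]=13  'dcbbafdcefbad'
  #18 SA[18]=19  'dcefbad'
  #19 SA[19]=8  'ecafbdcbbafdcefbad'
  #20 SA[20]=6  'ececafbdcbbafdcefbad'
  #21 SA[21]=21  'efbad'
  #22 SA[22]=22  'fbad'
  #23 SA[23]=11  'fbdcbbafdcefbad'
  #24 SA[24]=18  'fdcefbad'
  #25 SA[25]=5  'fececafbdcbbafdcefbad'

[2, 3, 24, 0, 10, 17, 23, 16, 15, 12, 4, 9, 14, 7, 20, 25, 1, 13, 19, 8, 6, 21, 22, 11, 18, 5]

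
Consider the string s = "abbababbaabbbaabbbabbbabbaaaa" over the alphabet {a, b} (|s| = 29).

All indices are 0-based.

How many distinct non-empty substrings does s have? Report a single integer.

rank→(start, suffix):
  0 → (28, 'a')
  1 → (27, 'aa')
  2 → (26, 'aaa')
  3 → (25, 'aaaa')
  4 → (8, 'aabbbaabbbabbbabbaaaa')
  5 → (13, 'aabbbabbbabbaaaa')
  6 → (3, 'ababbaabbbaabbbabbbabbaaaa')
  7 → (22, 'abbaaaa')
  8 → (5, 'abbaabbbaabbbabbbabbaaaa')
  9 → (0, 'abbababbaabbbaabbbabbbabbaaaa')
  10 → (9, 'abbbaabbbabbbabbaaaa')
  11 → (18, 'abbbabbaaaa')
  12 → (14, 'abbbabbbabbaaaa')
  13 → (24, 'baaaa')
  14 → (7, 'baabbbaabbbabbbabbaaaa')
  15 → (12, 'baabbbabbbabbaaaa')
  16 → (2, 'bababbaabbbaabbbabbbabbaaaa')
  17 → (21, 'babbaaaa')
  18 → (4, 'babbaabbbaabbbabbbabbaaaa')
  19 → (17, 'babbbabbaaaa')
  20 → (23, 'bbaaaa')
  21 → (6, 'bbaabbbaabbbabbbabbaaaa')
  22 → (11, 'bbaabbbabbbabbaaaa')
  23 → (1, 'bbababbaabbbaabbbabbbabbaaaa')
  24 → (20, 'bbabbaaaa')
  25 → (16, 'bbabbbabbaaaa')
  26 → (10, 'bbbaabbbabbbabbaaaa')
  27 → (19, 'bbbabbaaaa')
  28 → (15, 'bbbabbbabbaaaa')

SA = [28, 27, 26, 25, 8, 13, 3, 22, 5, 0, 9, 18, 14, 24, 7, 12, 2, 21, 4, 17, 23, 6, 11, 1, 20, 16, 10, 19, 15]
i: (SA[i-1],SA[i]) lcp shared
  1: (28,27) 1 'a'
  2: (27,26) 2 'aa'
  3: (26,25) 3 'aaa'
  4: (25,8) 2 'aa'
  5: (8,13) 6 'aabbba'
  6: (13,3) 1 'a'
  7: (3,22) 2 'ab'
  8: (22,5) 5 'abbaa'
  9: (5,0) 4 'abba'
  10: (0,9) 3 'abb'
  11: (9,18) 5 'abbba'
  12: (18,14) 7 'abbbabb'
  13: (14,24) 0 ''
  14: (24,7) 3 'baa'
  15: (7,12) 7 'baabbba'
  16: (12,2) 2 'ba'
  17: (2,21) 3 'bab'
  18: (21,4) 6 'babbaa'
  19: (4,17) 4 'babb'
  20: (17,23) 1 'b'
  21: (23,6) 4 'bbaa'
  22: (6,11) 8 'bbaabbba'
  23: (11,1) 3 'bba'
  24: (1,20) 4 'bbab'
  25: (20,16) 5 'bbabb'
  26: (16,10) 2 'bb'
  27: (10,19) 4 'bbba'
  28: (19,15) 6 'bbbabb'

n(n+1)/2 = 29·30/2 = 435
Σ LCP = 0 + 1 + 2 + 3 + 2 + 6 + 1 + 2 + 5 + 4 + 3 + 5 + 7 + 0 + 3 + 7 + 2 + 3 + 6 + 4 + 1 + 4 + 8 + 3 + 4 + 5 + 2 + 4 + 6 = 103
distinct = 435 − 103 = 332

332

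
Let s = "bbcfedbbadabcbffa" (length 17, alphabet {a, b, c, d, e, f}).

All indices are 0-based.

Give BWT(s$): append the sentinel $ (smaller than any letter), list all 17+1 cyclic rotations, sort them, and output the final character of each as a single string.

rank  rotation            last
    0  $bbcfedbbadabcbffa  a
    1  a$bbcfedbbadabcbff  f
    2  abcbffa$bbcfedbbad  d
    3  adabcbffa$bbcfedbb  b
    4  badabcbffa$bbcfedb  b
    5  bbadabcbffa$bbcfed  d
    6  bbcfedbbadabcbffa$  $
    7  bcbffa$bbcfedbbada  a
    8  bcfedbbadabcbffa$b  b
    9  bffa$bbcfedbbadabc  c
   10  cbffa$bbcfedbbadab  b
   11  cfedbbadabcbffa$bb  b
   12  dabcbffa$bbcfedbba  a
   13  dbbadabcbffa$bbcfe  e
   14  edbbadabcbffa$bbcf  f
   15  fa$bbcfedbbadabcbf  f
   16  fedbbadabcbffa$bbc  c
   17  ffa$bbcfedbbadabcb  b

afdbbd$abcbbaeffcb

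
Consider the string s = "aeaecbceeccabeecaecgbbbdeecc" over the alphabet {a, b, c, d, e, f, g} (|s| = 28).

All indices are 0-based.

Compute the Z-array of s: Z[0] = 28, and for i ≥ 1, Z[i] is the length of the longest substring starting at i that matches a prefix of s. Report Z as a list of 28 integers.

Z[0]=28
i=1: i≥r, start 0; Z[1]=0
i=2: i≥r, start 0; Z[2]=2 grow→box=[2,4)
i=3: min(r-i=1, Z[1]=0)=0; Z[3]=0
i=4: i≥r, start 0; Z[4]=0
i=5: i≥r, start 0; Z[5]=0
i=6: i≥r, start 0; Z[6]=0
i=7: i≥r, start 0; Z[7]=0
i=8: i≥r, start 0; Z[8]=0
i=9: i≥r, start 0; Z[9]=0
i=10: i≥r, start 0; Z[10]=0
i=11: i≥r, start 0; Z[11]=1 grow→box=[11,12)
i=12: i≥r, start 0; Z[12]=0
i=13: i≥r, start 0; Z[13]=0
i=14: i≥r, start 0; Z[14]=0
i=15: i≥r, start 0; Z[15]=0
i=16: i≥r, start 0; Z[16]=2 grow→box=[16,18)
i=17: min(r-i=1, Z[1]=0)=0; Z[17]=0
i=18: i≥r, start 0; Z[18]=0
i=19: i≥r, start 0; Z[19]=0
i=20: i≥r, start 0; Z[20]=0
i=21: i≥r, start 0; Z[21]=0
i=22: i≥r, start 0; Z[22]=0
i=23: i≥r, start 0; Z[23]=0
i=24: i≥r, start 0; Z[24]=0
i=25: i≥r, start 0; Z[25]=0
i=26: i≥r, start 0; Z[26]=0
i=27: i≥r, start 0; Z[27]=0

[28, 0, 2, 0, 0, 0, 0, 0, 0, 0, 0, 1, 0, 0, 0, 0, 2, 0, 0, 0, 0, 0, 0, 0, 0, 0, 0, 0]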